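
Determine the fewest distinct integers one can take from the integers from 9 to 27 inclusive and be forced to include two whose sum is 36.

11

Two chosen integers sum to 36 exactly when both halves of some pair {x, 36−x} with 9 ≤ x ≤ 36−x ≤ 27 are chosen — 9 such pairs.
The remaining 1 element (those with no distinct partner in range) can never complete a 36-sum, so the worst case takes all of them and one from each pair: 1 + 9 = 10.
The 11th integer has to be the second member of some pair, so 10 + 1 = 11.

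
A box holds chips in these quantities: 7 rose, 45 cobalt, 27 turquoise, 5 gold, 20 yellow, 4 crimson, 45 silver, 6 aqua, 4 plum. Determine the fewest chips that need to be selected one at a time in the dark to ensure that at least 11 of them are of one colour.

67

An adversary could hand out at most 10 chips per colour (5 colours run out sooner): 7 + 10 + 10 + 5 + 10 + 4 + 10 + 6 + 4 = 66 chips and still no colour has 11.
By the pigeonhole principle, one more chip lands in a colour already at 10, so 67 draws are enough and 66 are not.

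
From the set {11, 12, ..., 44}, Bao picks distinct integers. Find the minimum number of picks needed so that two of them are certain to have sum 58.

20

Group the elements by complementary pair {x, 58−x}: {14,44}, {15,43}, {16,42}, …, giving 15 two-element pairs, the single value 29 (it cannot pair with itself since the integers are distinct), and 3 integers whose partner 58−x falls outside [11,44].
Treating each of those 19 groups as a pigeonhole, one can pick one integer per group — 19 integers — with no two summing to 58.
The 20th integer lands in an occupied pair, forcing a sum of 58.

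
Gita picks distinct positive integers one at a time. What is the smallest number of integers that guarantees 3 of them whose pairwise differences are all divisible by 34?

69

Integers whose pairwise differences are multiples of 34 are exactly those sharing a remainder mod 34. The 34 residue classes mod 34 are the pigeonholes.
With 68 integers one could put 2 in each residue class and have no class reach 3.
The 69th integer pushes some class to 3, so 34·2 + 1 = 69.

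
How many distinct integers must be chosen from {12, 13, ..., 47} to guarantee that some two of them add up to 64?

22

Group the elements by complementary pair {x, 64−x}: {17,47}, {18,46}, {19,45}, …, giving 15 two-element pairs; the single value 32 (it cannot pair with itself since the integers are distinct); and 5 integers whose partner 64−x falls outside [12,47].
Treating each of those 21 groups as a pigeonhole, one can pick one integer per group — 21 integers — with no two summing to 64.
The 22nd integer lands in an occupied pair, forcing a sum of 64.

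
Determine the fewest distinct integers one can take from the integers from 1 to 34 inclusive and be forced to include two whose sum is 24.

Two chosen integers sum to 24 exactly when both halves of some pair {x, 24−x} with 1 ≤ x ≤ 24−x ≤ 23 are chosen — 11 such pairs.
The remaining 12 elements (those with no distinct partner in range) can never complete a 24-sum, so the worst case takes all of them and one from each pair: 12 + 11 = 23.
The 24th integer has to be the second member of some pair, so 23 + 1 = 24.

24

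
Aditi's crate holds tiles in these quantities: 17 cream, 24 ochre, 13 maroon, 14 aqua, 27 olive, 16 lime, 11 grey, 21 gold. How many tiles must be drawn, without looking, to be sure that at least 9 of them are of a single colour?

65

Put each drawn tile into a box by colour. The largest draw with every box below 9 takes min(count, 8) from each colour.
Σ min(cᵢ, 8) = 8 + 8 + 8 + 8 + 8 + 8 + 8 + 8 = 64.
Draw number 64 + 1 = 65 must push one box to 9.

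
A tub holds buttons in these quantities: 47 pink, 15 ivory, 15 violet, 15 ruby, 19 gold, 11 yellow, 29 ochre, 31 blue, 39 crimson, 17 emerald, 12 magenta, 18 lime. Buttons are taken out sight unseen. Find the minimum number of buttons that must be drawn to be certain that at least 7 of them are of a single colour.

73

An adversary could hand out at most 6 buttons per colour: 6 + 6 + 6 + 6 + 6 + 6 + 6 + 6 + 6 + 6 + 6 + 6 = 72 buttons and still no colour has 7.
One more button lands in a colour already at 6, so 73 draws are enough and 72 are not.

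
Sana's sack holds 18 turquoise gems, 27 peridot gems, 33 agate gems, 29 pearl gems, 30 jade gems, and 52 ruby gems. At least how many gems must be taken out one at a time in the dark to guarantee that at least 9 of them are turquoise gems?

180

In the worst case for collecting turquoise gems, every non-turquoise gem comes out first.
There are 27 + 33 + 29 + 30 + 52 = 171 non-turquoise gems altogether.
After those, each further gem must be turquoise, so 171 + 9 = 180 draws guarantee 9 turquoise gems.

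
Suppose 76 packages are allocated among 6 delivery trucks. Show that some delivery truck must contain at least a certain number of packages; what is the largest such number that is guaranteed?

Pigeonhole: the 6 delivery trucks are the holes and the 76 packages are the pigeons.
If every delivery truck held at most 12 packages, the total would be at most 6 × 12 = 72, which is less than 76.
So some delivery truck holds at least ⌈76/6⌉ = 13 packages.

13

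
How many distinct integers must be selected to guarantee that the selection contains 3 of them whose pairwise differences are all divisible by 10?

21

Integers whose pairwise differences are multiples of 10 are exactly those sharing a remainder mod 10. The 10 residue classes mod 10 are the pigeonholes.
With 20 integers one could put 2 in each residue class and have no class reach 3.
The 21st integer pushes some class to 3, so 10·2 + 1 = 21.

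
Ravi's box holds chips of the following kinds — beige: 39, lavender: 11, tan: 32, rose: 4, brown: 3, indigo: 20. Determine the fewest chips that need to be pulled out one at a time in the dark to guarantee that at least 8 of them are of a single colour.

Pigeonhole: put each drawn chip into a box by colour. The largest draw with every box below 8 takes min(count, 7) from each colour; colours with fewer than 7 contribute all they have.
Σ min(cᵢ, 7) = 7 + 7 + 7 + 4 + 3 + 7 = 35.
Draw number 35 + 1 = 36 must push one box to 8.

36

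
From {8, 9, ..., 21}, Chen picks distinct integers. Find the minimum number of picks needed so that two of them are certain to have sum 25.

10

Group the elements by complementary pair {x, 25−x}: {8,17}, {9,16}, {10,15}, …, giving 5 two-element pairs and 4 integers whose partner 25−x falls outside [8,21].
By the pigeonhole principle, treating each of those 9 groups as a pigeonhole, one can pick one integer per group — 9 integers — with no two summing to 25.
The 10th integer lands in an occupied pair, forcing a sum of 25.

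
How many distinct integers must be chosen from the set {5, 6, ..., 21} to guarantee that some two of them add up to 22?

A set avoiding the sum 22 can contain at most one of each pair {x, 22−x}, plus the 5 elements whose complement lies outside the range or equal to its own complement.
The integers 11, …, 21 (11 of them) are such a set: any two sum to at least 11+12 = 23 > 22.
Any 12th integer completes one of the 6 pairs, so 12 choices force a sum of 22.

12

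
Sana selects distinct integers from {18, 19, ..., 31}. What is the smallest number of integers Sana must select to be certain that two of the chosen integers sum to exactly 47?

Two chosen integers sum to 47 exactly when both halves of some pair {x, 47−x} with 18 ≤ x ≤ 47−x ≤ 29 are chosen — 6 such pairs.
The remaining 2 elements (those with no distinct partner in range) can never complete a 47-sum, so the worst case takes all of them and one from each pair: 2 + 6 = 8.
By pigeonhole, the 9th integer has to be the second member of some pair, so 8 + 1 = 9.

9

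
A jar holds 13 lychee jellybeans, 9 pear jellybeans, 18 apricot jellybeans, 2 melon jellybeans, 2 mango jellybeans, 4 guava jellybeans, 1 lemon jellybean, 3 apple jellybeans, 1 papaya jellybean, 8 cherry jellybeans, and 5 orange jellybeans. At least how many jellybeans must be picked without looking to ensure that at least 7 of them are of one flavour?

An adversary could hand out at most 6 jellybeans per flavour (7 flavours run out sooner): 6 + 6 + 6 + 2 + 2 + 4 + 1 + 3 + 1 + 6 + 5 = 42 jellybeans and still no flavour has 7.
One more jellybean lands in a flavour already at 6, so 43 draws are enough and 42 are not.

43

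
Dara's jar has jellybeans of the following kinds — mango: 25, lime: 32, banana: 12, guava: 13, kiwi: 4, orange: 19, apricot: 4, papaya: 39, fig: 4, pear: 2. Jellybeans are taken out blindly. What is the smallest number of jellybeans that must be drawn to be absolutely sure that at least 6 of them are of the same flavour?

By pigeonhole, the 10 flavours are the holes; the jellybeans drawn are the pigeons.
To avoid 6 of any one flavour, the worst case takes at most 5 of each flavour, or every jellybean of a flavour that has fewer than 5.
That gives 5 + 5 + 5 + 5 + 4 + 5 + 4 + 5 + 4 + 2 = 44 jellybeans with no flavour reaching 6.
The next jellybean forces some flavour to 6, so 44 + 1 = 45.

45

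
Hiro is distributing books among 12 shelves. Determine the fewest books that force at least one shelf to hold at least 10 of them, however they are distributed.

109

With 108 books one could put exactly 9 in each of the 12 shelves, and no shelf would reach 10.
One more book must land in a shelf that already has 9, giving it 10.
So 12 × 9 + 1 = 109 books are required.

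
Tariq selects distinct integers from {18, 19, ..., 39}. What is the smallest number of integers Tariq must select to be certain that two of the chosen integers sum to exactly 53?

14

A set avoiding the sum 53 can contain at most one of each pair {x, 53−x}, plus the 4 elements whose complement lies outside the range.
The integers 27, …, 39 (13 of them) are such a set: any two sum to at least 27+28 = 55 > 53.
By the pigeonhole principle, any 14th integer completes one of the 9 pairs, so 14 choices force a sum of 53.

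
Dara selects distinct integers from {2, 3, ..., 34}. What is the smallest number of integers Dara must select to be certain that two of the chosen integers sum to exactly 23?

24

Group the elements by complementary pair {x, 23−x}: {2,21}, {3,20}, {4,19}, …, giving 10 two-element pairs and 13 integers whose partner 23−x falls outside [2,34].
By pigeonhole, treating each of those 23 groups as a pigeonhole, one can pick one integer per group — 23 integers — with no two summing to 23.
The 24th integer lands in an occupied pair, forcing a sum of 23.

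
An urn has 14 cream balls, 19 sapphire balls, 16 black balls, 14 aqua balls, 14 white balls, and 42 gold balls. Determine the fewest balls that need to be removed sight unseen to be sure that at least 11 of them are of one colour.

Put each drawn ball into a box by colour. The largest draw with every box below 11 takes min(count, 10) from each colour.
Σ min(cᵢ, 10) = 10 + 10 + 10 + 10 + 10 + 10 = 60.
Draw number 60 + 1 = 61 must push one box to 11.

61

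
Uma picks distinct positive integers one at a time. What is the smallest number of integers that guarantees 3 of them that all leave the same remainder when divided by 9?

Pigeonhole: the 9 residue classes mod 9 are the pigeonholes.
With 18 integers one could put 2 in each residue class and have no class reach 3.
The 19th integer pushes some class to 3, so 9·2 + 1 = 19.

19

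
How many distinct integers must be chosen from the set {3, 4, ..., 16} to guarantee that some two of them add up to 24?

11

A set avoiding the sum 24 can contain at most one of each pair {x, 24−x}, plus the 6 elements whose complement lies outside the range or equal to its own complement.
The integers 3, …, 12 (10 of them) are such a set: any two sum to at least 3+4 = 7 and at most 11+12 = 23 < 24.
By the pigeonhole principle, any 11th integer completes one of the 4 pairs, so 11 choices force a sum of 24.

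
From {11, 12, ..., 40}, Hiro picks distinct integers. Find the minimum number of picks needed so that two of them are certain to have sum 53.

17

A set avoiding the sum 53 can contain at most one of each pair {x, 53−x}, plus the 2 elements whose complement lies outside the range.
The integers 11, …, 26 (16 of them) are such a set: any two sum to at least 11+12 = 23 and at most 25+26 = 51 < 53.
By pigeonhole, any 17th integer completes one of the 14 pairs, so 17 choices force a sum of 53.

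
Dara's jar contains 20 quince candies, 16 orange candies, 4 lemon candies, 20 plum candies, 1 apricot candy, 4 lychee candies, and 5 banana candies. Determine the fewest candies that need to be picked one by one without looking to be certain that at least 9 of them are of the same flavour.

An adversary could hand out at most 8 candies per flavour (4 flavours run out sooner): 8 + 8 + 4 + 8 + 1 + 4 + 5 = 38 candies and still no flavour has 9.
One more candy lands in a flavour already at 8, so 39 draws are enough and 38 are not.

39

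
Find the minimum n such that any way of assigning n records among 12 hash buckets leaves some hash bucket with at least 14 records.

157

With 156 records one could put exactly 13 in each of the 12 hash buckets, and no hash bucket would reach 14.
By the pigeonhole principle, one more record must land in a hash bucket that already has 13, giving it 14.
So 12 × 13 + 1 = 157 records are required.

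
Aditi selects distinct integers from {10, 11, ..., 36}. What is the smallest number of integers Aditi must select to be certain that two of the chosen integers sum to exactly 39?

18

A set avoiding the sum 39 can contain at most one of each pair {x, 39−x}, plus the 7 elements whose complement lies outside the range.
The integers 20, …, 36 (17 of them) are such a set: any two sum to at least 20+21 = 41 > 39.
Any 18th integer completes one of the 10 pairs, so 18 choices force a sum of 39.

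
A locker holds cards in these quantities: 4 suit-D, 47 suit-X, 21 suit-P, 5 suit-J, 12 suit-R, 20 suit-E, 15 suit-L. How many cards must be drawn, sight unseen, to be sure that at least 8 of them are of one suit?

45

By pigeonhole, the 7 suits are the holes; the cards drawn are the pigeons.
To avoid 8 of any one suit, the worst case takes at most 7 of each suit, or every card of a suit that has fewer than 7.
That gives 4 + 7 + 7 + 5 + 7 + 7 + 7 = 44 cards with no suit reaching 8.
The next card forces some suit to 8, so 44 + 1 = 45.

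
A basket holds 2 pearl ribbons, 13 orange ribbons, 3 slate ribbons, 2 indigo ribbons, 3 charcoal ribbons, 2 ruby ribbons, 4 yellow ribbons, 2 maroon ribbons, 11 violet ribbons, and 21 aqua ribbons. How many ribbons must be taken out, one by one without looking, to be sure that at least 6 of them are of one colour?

34

An adversary could hand out at most 5 ribbons per colour (7 colours run out sooner): 2 + 5 + 3 + 2 + 3 + 2 + 4 + 2 + 5 + 5 = 33 ribbons and still no colour has 6.
One more ribbon lands in a colour already at 5, so 34 draws are enough and 33 are not.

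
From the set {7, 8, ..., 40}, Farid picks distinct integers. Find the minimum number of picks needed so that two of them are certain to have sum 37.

23

Two chosen integers sum to 37 exactly when both halves of some pair {x, 37−x} with 7 ≤ x ≤ 37−x ≤ 30 are chosen — 12 such pairs.
The remaining 10 elements (those with no distinct partner in range) can never complete a 37-sum, so the worst case takes all of them and one from each pair: 10 + 12 = 22.
By the pigeonhole principle, the 23rd integer has to be the second member of some pair, so 22 + 1 = 23.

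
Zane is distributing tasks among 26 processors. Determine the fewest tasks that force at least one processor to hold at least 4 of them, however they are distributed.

With 78 tasks one could put exactly 3 in each of the 26 processors, and no processor would reach 4.
One more task must land in a processor that already has 3, giving it 4.
So 26 × 3 + 1 = 79 tasks are required.

79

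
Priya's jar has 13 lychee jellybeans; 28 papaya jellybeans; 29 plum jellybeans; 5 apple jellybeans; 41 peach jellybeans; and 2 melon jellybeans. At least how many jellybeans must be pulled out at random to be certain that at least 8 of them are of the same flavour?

The 6 flavours are the holes; the jellybeans drawn are the pigeons.
To avoid 8 of any one flavour, the worst case takes at most 7 of each flavour, or every jellybean of a flavour that has fewer than 7.
That gives 7 + 7 + 7 + 5 + 7 + 2 = 35 jellybeans with no flavour reaching 8.
The next jellybean forces some flavour to 8, so 35 + 1 = 36.

36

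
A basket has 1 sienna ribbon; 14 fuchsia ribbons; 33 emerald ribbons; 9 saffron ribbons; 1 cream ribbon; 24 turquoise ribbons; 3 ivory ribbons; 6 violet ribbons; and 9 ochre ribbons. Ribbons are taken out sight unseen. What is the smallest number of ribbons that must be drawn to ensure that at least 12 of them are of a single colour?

An adversary could hand out at most 11 ribbons per colour (6 colours run out sooner): 1 + 11 + 11 + 9 + 1 + 11 + 3 + 6 + 9 = 62 ribbons and still no colour has 12.
By the pigeonhole principle, one more ribbon lands in a colour already at 11, so 63 draws are enough and 62 are not.

63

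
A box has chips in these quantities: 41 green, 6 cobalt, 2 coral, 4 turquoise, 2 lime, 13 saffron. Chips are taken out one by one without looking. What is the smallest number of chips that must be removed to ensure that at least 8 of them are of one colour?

An adversary could hand out at most 7 chips per colour (4 colours run out sooner): 7 + 6 + 2 + 4 + 2 + 7 = 28 chips and still no colour has 8.
One more chip lands in a colour already at 7, so 29 draws are enough and 28 are not.

29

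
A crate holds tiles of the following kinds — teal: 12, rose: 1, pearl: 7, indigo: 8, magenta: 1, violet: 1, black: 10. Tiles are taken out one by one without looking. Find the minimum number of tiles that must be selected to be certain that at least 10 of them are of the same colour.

Put each drawn tile into a box by colour. The largest draw with every box below 10 takes min(count, 9) from each colour; colours with fewer than 9 contribute all they have.
Σ min(cᵢ, 9) = 9 + 1 + 7 + 8 + 1 + 1 + 9 = 36.
Draw number 36 + 1 = 37 must push one box to 10.

37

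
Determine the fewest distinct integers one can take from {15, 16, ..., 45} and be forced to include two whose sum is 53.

Two chosen integers sum to 53 exactly when both halves of some pair {x, 53−x} with 15 ≤ x ≤ 53−x ≤ 38 are chosen — 12 such pairs.
The remaining 7 elements (those with no distinct partner in range) can never complete a 53-sum, so the worst case takes all of them and one from each pair: 7 + 12 = 19.
By pigeonhole, the 20th integer has to be the second member of some pair, so 19 + 1 = 20.

20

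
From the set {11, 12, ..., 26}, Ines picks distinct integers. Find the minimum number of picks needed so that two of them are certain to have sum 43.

A set avoiding the sum 43 can contain at most one of each pair {x, 43−x}, plus the 6 elements whose complement lies outside the range.
The integers 11, …, 21 (11 of them) are such a set: any two sum to at least 11+12 = 23 and at most 20+21 = 41 < 43.
Any 12th integer completes one of the 5 pairs, so 12 choices force a sum of 43.

12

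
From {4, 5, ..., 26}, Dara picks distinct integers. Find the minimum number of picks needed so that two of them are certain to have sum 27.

A set avoiding the sum 27 can contain at most one of each pair {x, 27−x}, plus the 3 elements whose complement lies outside the range.
The integers 14, …, 26 (13 of them) are such a set: any two sum to at least 14+15 = 29 > 27.
By the pigeonhole principle, any 14th integer completes one of the 10 pairs, so 14 choices force a sum of 27.

14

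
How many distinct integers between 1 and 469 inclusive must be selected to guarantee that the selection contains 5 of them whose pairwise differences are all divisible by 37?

Integers whose pairwise differences are multiples of 37 are exactly those sharing a remainder mod 37. The 37 residue classes mod 37 are the pigeonholes.
With 148 integers one could put 4 in each residue class and have no class reach 5.
The 149th integer pushes some class to 5, so 37·4 + 1 = 149.

149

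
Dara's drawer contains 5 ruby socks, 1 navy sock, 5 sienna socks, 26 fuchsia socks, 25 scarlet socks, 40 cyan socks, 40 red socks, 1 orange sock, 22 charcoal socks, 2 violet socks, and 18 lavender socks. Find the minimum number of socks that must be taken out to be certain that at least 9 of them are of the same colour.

63

An adversary could hand out at most 8 socks per colour (5 colours run out sooner): 5 + 1 + 5 + 8 + 8 + 8 + 8 + 1 + 8 + 2 + 8 = 62 socks and still no colour has 9.
By pigeonhole, one more sock lands in a colour already at 8, so 63 draws are enough and 62 are not.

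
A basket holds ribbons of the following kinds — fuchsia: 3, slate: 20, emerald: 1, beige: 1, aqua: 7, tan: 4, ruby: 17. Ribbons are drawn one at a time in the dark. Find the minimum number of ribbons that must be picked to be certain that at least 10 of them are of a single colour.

An adversary could hand out at most 9 ribbons per colour (5 colours run out sooner): 3 + 9 + 1 + 1 + 7 + 4 + 9 = 34 ribbons and still no colour has 10.
Pigeonhole: one more ribbon lands in a colour already at 9, so 35 draws are enough and 34 are not.

35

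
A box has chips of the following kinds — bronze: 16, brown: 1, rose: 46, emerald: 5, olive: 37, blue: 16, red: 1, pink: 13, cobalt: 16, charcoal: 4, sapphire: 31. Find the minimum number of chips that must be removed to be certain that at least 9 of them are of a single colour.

Pigeonhole: the 11 colours are the holes; the chips drawn are the pigeons.
To avoid 9 of any one colour, the worst case takes at most 8 of each colour, or every chip of a colour that has fewer than 8.
That gives 8 + 1 + 8 + 5 + 8 + 8 + 1 + 8 + 8 + 4 + 8 = 67 chips with no colour reaching 9.
The next chip forces some colour to 9, so 67 + 1 = 68.

68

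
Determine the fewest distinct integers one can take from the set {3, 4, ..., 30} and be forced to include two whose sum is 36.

17

A set avoiding the sum 36 can contain at most one of each pair {x, 36−x}, plus the 4 elements whose complement lies outside the range or equal to its own complement.
The integers 3, …, 18 (16 of them) are such a set: any two sum to at least 3+4 = 7 and at most 17+18 = 35 < 36.
By the pigeonhole principle, any 17th integer completes one of the 12 pairs, so 17 choices force a sum of 36.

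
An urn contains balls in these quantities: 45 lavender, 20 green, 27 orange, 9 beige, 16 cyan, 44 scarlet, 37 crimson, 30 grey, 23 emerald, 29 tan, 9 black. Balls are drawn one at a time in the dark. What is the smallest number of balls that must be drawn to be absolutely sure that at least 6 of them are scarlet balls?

251

In the worst case for collecting scarlet balls, every non-scarlet ball comes out first.
There are 45 + 20 + 27 + 9 + 16 + 37 + 30 + 23 + 29 + 9 = 245 non-scarlet balls altogether.
After those, each further ball must be scarlet, so 245 + 6 = 251 draws guarantee 6 scarlet balls.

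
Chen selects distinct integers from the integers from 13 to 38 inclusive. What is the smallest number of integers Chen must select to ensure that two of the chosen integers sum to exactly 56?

17

A set avoiding the sum 56 can contain at most one of each pair {x, 56−x}, plus the 6 elements whose complement lies outside the range or equal to its own complement.
The integers 13, …, 28 (16 of them) are such a set: any two sum to at least 13+14 = 27 and at most 27+28 = 55 < 56.
By pigeonhole, any 17th integer completes one of the 10 pairs, so 17 choices force a sum of 56.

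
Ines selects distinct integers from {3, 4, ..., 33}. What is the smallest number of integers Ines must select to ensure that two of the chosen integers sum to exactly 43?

A set avoiding the sum 43 can contain at most one of each pair {x, 43−x}, plus the 7 elements whose complement lies outside the range.
The integers 3, …, 21 (19 of them) are such a set: any two sum to at least 3+4 = 7 and at most 20+21 = 41 < 43.
By the pigeonhole principle, any 20th integer completes one of the 12 pairs, so 20 choices force a sum of 43.

20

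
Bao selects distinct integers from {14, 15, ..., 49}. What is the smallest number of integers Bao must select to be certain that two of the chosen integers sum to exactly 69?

22

A set avoiding the sum 69 can contain at most one of each pair {x, 69−x}, plus the 6 elements whose complement lies outside the range.
The integers 14, …, 34 (21 of them) are such a set: any two sum to at least 14+15 = 29 and at most 33+34 = 67 < 69.
By pigeonhole, any 22nd integer completes one of the 15 pairs, so 22 choices force a sum of 69.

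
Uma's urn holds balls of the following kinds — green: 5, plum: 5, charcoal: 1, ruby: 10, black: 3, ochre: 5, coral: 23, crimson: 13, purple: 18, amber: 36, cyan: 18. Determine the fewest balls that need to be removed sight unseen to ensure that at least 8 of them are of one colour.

62

By pigeonhole, the 11 colours are the holes; the balls drawn are the pigeons.
To avoid 8 of any one colour, the worst case takes at most 7 of each colour, or every ball of a colour that has fewer than 7.
That gives 5 + 5 + 1 + 7 + 3 + 5 + 7 + 7 + 7 + 7 + 7 = 61 balls with no colour reaching 8.
The next ball forces some colour to 8, so 61 + 1 = 62.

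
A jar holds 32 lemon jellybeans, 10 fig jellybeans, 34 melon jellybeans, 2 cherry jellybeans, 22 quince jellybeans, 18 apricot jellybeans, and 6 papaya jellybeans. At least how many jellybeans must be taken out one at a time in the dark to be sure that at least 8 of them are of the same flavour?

An adversary could hand out at most 7 jellybeans per flavour (cherry, papaya run out sooner): 7 + 7 + 7 + 2 + 7 + 7 + 6 = 43 jellybeans and still no flavour has 8.
By the pigeonhole principle, one more jellybean lands in a flavour already at 7, so 44 draws are enough and 43 are not.

44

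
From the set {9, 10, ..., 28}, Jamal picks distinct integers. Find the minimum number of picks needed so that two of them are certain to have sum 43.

14

A set avoiding the sum 43 can contain at most one of each pair {x, 43−x}, plus the 6 elements whose complement lies outside the range.
The integers 9, …, 21 (13 of them) are such a set: any two sum to at least 9+10 = 19 and at most 20+21 = 41 < 43.
Pigeonhole: any 14th integer completes one of the 7 pairs, so 14 choices force a sum of 43.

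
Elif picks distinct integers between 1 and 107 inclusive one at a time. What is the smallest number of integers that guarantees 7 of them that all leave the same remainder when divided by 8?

49

The 8 residue classes mod 8 are the pigeonholes.
With 48 integers one could put 6 in each residue class and have no class reach 7.
The 49th integer pushes some class to 7, so 8·6 + 1 = 49.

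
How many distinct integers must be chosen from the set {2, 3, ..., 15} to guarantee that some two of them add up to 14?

Group the elements by complementary pair {x, 14−x}: {2,12}, {3,11}, {4,10}, …, giving 5 two-element pairs, the single value 7 (it cannot pair with itself since the integers are distinct), and 3 integers whose partner 14−x falls outside [2,15].
Treating each of those 9 groups as a pigeonhole, one can pick one integer per group — 9 integers — with no two summing to 14.
The 10th integer lands in an occupied pair, forcing a sum of 14.

10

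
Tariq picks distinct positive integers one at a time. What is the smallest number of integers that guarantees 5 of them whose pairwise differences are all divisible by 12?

Integers whose pairwise differences are multiples of 12 are exactly those sharing a remainder mod 12. Pigeonhole: the 12 residue classes mod 12 are the pigeonholes.
With 48 integers one could put 4 in each residue class and have no class reach 5.
The 49th integer pushes some class to 5, so 12·4 + 1 = 49.

49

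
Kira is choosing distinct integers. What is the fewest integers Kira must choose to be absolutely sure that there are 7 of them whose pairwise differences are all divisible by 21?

Integers whose pairwise differences are multiples of 21 are exactly those sharing a remainder mod 21. The 21 residue classes mod 21 are the pigeonholes.
With 126 integers one could put 6 in each residue class and have no class reach 7.
The 127th integer pushes some class to 7, so 21·6 + 1 = 127.

127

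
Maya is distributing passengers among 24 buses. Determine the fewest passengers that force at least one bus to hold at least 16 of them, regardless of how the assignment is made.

With 360 passengers one could put exactly 15 in each of the 24 buses, and no bus would reach 16.
By the pigeonhole principle, one more passenger must land in a bus that already has 15, giving it 16.
So 24 × 15 + 1 = 361 passengers are required.

361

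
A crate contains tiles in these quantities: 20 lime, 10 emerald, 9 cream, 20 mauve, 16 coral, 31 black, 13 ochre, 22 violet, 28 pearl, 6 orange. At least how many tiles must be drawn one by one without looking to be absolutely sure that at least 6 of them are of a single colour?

Put each drawn tile into a box by colour. The largest draw with every box below 6 takes min(count, 5) from each colour.
Σ min(cᵢ, 5) = 5 + 5 + 5 + 5 + 5 + 5 + 5 + 5 + 5 + 5 = 50.
Draw number 50 + 1 = 51 must push one box to 6.

51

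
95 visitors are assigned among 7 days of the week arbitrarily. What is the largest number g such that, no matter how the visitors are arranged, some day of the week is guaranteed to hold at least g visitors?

By pigeonhole, the 7 days of the week are the holes and the 95 visitors are the pigeons.
If every day of the week held at most 13 visitors, the total would be at most 7 × 13 = 91, which is less than 95.
So some day of the week holds at least ⌈95/7⌉ = 14 visitors.

14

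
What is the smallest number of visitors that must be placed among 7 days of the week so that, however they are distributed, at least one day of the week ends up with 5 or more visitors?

29

With 28 visitors one could put exactly 4 in each of the 7 days of the week, and no day of the week would reach 5.
One more visitor must land in a day of the week that already has 4, giving it 5.
So 7 × 4 + 1 = 29 visitors are required.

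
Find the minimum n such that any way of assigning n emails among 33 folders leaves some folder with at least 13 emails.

With 396 emails one could put exactly 12 in each of the 33 folders, and no folder would reach 13.
One more email must land in a folder that already has 12, giving it 13.
So 33 × 12 + 1 = 397 emails are required.

397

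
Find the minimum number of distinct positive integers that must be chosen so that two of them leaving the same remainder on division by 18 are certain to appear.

The 18 residue classes mod 18 are the pigeonholes.
With 18 integers one could put 1 in each residue class and have no class reach 2.
The 19th integer pushes some class to 2, so 18·1 + 1 = 19.

19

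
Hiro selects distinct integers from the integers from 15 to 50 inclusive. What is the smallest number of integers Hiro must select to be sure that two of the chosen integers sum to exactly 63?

20

A set avoiding the sum 63 can contain at most one of each pair {x, 63−x}, plus the 2 elements whose complement lies outside the range.
The integers 32, …, 50 (19 of them) are such a set: any two sum to at least 32+33 = 65 > 63.
Pigeonhole: any 20th integer completes one of the 17 pairs, so 20 choices force a sum of 63.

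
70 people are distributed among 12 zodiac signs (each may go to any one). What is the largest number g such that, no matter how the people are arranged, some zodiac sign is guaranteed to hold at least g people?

By the pigeonhole principle, the 12 zodiac signs are the holes and the 70 people are the pigeons.
If every zodiac sign held at most 5 people, the total would be at most 12 × 5 = 60, which is less than 70.
So some zodiac sign holds at least ⌈70/12⌉ = 6 people.

6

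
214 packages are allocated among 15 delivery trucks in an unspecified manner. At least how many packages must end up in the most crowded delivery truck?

By the pigeonhole principle, the 15 delivery trucks are the holes and the 214 packages are the pigeons.
If every delivery truck held at most 14 packages, the total would be at most 15 × 14 = 210, which is less than 214.
So some delivery truck holds at least ⌈214/15⌉ = 15 packages.

15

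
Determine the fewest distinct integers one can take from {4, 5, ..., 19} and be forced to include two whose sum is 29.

12

Two chosen integers sum to 29 exactly when both halves of some pair {x, 29−x} with 10 ≤ x ≤ 29−x ≤ 19 are chosen — 5 such pairs.
The remaining 6 elements (those with no distinct partner in range) can never complete a 29-sum, so the worst case takes all of them and one from each pair: 6 + 5 = 11.
Pigeonhole: the 12th integer has to be the second member of some pair, so 11 + 1 = 12.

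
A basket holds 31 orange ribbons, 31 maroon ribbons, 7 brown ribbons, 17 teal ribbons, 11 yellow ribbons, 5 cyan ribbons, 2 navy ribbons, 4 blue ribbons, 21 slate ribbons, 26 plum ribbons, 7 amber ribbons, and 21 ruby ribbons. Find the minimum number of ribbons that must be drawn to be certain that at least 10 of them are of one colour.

An adversary could hand out at most 9 ribbons per colour (5 colours run out sooner): 9 + 9 + 7 + 9 + 9 + 5 + 2 + 4 + 9 + 9 + 7 + 9 = 88 ribbons and still no colour has 10.
One more ribbon lands in a colour already at 9, so 89 draws are enough and 88 are not.

89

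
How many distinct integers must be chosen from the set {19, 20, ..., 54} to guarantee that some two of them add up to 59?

26

Two chosen integers sum to 59 exactly when both halves of some pair {x, 59−x} with 19 ≤ x ≤ 59−x ≤ 40 are chosen — 11 such pairs.
The remaining 14 elements (those with no distinct partner in range) can never complete a 59-sum, so the worst case takes all of them and one from each pair: 14 + 11 = 25.
The 26th integer has to be the second member of some pair, so 25 + 1 = 26.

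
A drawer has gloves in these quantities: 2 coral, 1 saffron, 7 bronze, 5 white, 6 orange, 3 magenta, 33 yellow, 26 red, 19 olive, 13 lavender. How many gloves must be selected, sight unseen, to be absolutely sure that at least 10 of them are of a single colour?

The 10 colours are the holes; the gloves drawn are the pigeons.
To avoid 10 of any one colour, the worst case takes at most 9 of each colour, or every glove of a colour that has fewer than 9.
That gives 2 + 1 + 7 + 5 + 6 + 3 + 9 + 9 + 9 + 9 = 60 gloves with no colour reaching 10.
The next glove forces some colour to 10, so 60 + 1 = 61.

61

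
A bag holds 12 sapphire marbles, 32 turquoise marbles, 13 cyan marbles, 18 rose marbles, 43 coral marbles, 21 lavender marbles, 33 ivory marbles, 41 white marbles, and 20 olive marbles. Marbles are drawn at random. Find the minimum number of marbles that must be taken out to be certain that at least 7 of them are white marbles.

In the worst case for collecting white marbles, every non-white marble comes out first.
There are 12 + 32 + 13 + 18 + 43 + 21 + 33 + 20 = 192 non-white marbles altogether.
After those, each further marble must be white, so 192 + 7 = 199 draws guarantee 7 white marbles.

199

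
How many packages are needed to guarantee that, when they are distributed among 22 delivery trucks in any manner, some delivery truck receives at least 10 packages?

199

With 198 packages one could put exactly 9 in each of the 22 delivery trucks, and no delivery truck would reach 10.
One more package must land in a delivery truck that already has 9, giving it 10.
So 22 × 9 + 1 = 199 packages are required.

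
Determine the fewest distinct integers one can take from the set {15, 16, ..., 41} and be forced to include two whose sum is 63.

Group the elements by complementary pair {x, 63−x}: {22,41}, {23,40}, {24,39}, …, giving 10 two-element pairs and 7 integers whose partner 63−x falls outside [15,41].
Pigeonhole: treating each of those 17 groups as a pigeonhole, one can pick one integer per group — 17 integers — with no two summing to 63.
The 18th integer lands in an occupied pair, forcing a sum of 63.

18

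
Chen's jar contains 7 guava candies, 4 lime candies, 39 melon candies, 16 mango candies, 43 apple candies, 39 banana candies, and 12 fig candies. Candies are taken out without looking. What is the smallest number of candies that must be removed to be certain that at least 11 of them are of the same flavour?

By pigeonhole, the 7 flavours are the holes; the candies drawn are the pigeons.
To avoid 11 of any one flavour, the worst case takes at most 10 of each flavour, or every candy of a flavour that has fewer than 10.
That gives 7 + 4 + 10 + 10 + 10 + 10 + 10 = 61 candies with no flavour reaching 11.
The next candy forces some flavour to 11, so 61 + 1 = 62.

62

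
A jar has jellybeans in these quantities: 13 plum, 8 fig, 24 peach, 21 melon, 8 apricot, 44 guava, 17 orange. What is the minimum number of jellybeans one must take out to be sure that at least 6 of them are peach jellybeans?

In the worst case for collecting peach jellybeans, every non-peach jellybean comes out first.
There are 13 + 8 + 21 + 8 + 44 + 17 = 111 non-peach jellybeans altogether.
After those, each further jellybean must be peach, so 111 + 6 = 117 draws guarantee 6 peach jellybeans.

117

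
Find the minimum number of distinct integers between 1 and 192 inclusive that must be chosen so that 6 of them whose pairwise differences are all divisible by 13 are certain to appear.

Integers whose pairwise differences are multiples of 13 are exactly those sharing a remainder mod 13. Pigeonhole: the 13 residue classes mod 13 are the pigeonholes.
With 65 integers one could put 5 in each residue class and have no class reach 6.
The 66th integer pushes some class to 6, so 13·5 + 1 = 66.

66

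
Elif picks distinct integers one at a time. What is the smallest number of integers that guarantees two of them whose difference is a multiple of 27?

28

Integers whose pairwise differences are multiples of 27 are exactly those sharing a remainder mod 27. By the pigeonhole principle, the 27 residue classes mod 27 are the pigeonholes.
With 27 integers one could put 1 in each residue class and have no class reach 2.
The 28th integer pushes some class to 2, so 27·1 + 1 = 28.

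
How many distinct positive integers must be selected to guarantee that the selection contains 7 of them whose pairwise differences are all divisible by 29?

175

Integers whose pairwise differences are multiples of 29 are exactly those sharing a remainder mod 29. Pigeonhole: the 29 residue classes mod 29 are the pigeonholes.
With 174 integers one could put 6 in each residue class and have no class reach 7.
The 175th integer pushes some class to 7, so 29·6 + 1 = 175.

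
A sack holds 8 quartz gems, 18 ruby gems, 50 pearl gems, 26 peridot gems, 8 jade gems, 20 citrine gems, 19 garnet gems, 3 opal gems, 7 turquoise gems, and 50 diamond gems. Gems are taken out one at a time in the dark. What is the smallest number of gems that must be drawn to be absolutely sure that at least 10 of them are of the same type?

The 10 types are the holes; the gems drawn are the pigeons.
To avoid 10 of any one type, the worst case takes at most 9 of each type, or every gem of a type that has fewer than 9.
That gives 8 + 9 + 9 + 9 + 8 + 9 + 9 + 3 + 7 + 9 = 80 gems with no type reaching 10.
The next gem forces some type to 10, so 80 + 1 = 81.

81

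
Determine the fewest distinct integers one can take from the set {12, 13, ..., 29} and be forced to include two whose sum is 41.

A set avoiding the sum 41 can contain at most one of each pair {x, 41−x}.
The integers 21, …, 29 (9 of them) are such a set: any two sum to at least 21+22 = 43 > 41.
Pigeonhole: any 10th integer completes one of the 9 pairs, so 10 choices force a sum of 41.

10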